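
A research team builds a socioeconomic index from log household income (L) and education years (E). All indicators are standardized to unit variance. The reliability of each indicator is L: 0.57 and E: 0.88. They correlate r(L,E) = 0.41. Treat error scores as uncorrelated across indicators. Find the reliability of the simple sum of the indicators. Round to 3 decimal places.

Var(L+E) = 2 + 2·[0.41] = 2 + 0.82 = 2.82.
With uncorrelated errors the cross-covariances are all true-score covariance, so they carry over unchanged; only the diagonal terms shrink to ρᵢσᵢ².
True-score variance = [0.57 + 0.88] + 0.82 = 1.45 + 0.82 = 2.27.
Reliability = 2.27 / 2.82 = 0.805.

0.805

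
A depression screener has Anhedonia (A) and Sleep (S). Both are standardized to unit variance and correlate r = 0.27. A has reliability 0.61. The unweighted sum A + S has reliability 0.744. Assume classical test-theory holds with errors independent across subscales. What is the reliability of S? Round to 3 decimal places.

Var(A+S) = 2 + 2·0.27 = 2.540.
True-score variance = ρ_A + ρ_S + 2·0.27, so 0.744 = (0.61 + ρ_S + 0.54) / 2.540.
ρ_S = 0.744·2.540 − 0.61 − 0.54 = 0.740.

0.740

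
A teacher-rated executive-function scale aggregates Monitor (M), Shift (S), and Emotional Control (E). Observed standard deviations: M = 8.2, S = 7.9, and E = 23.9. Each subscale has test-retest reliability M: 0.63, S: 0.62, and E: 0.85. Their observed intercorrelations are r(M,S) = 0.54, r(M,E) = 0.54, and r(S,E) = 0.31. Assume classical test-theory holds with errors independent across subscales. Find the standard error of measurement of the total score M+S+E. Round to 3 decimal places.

Var(total) = 700.86 + 398.683 = 1099.54.
True-score variance = 566.584 + 398.683 = 965.267, so reliability = 0.8779.
Error variance = 1099.54 − 965.267 = 134.276; SEM = √134.276 = 11.588.

11.588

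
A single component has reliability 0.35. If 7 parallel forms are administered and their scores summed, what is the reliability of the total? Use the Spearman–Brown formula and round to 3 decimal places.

0.790

ρ_k = kρ / (1 + (k−1)ρ) = 7·0.35 / (1 + 6·0.35) = 2.450 / 3.100 = 0.790.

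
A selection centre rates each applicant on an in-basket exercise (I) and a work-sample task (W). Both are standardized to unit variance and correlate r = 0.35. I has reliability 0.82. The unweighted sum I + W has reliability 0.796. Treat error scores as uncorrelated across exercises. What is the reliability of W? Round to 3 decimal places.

0.629

Var(I+W) = 2 + 2·0.35 = 2.700.
True-score variance = ρ_I + ρ_W + 2·0.35, so 0.796 = (0.82 + ρ_W + 0.70) / 2.700.
ρ_W = 0.796·2.700 − 0.82 − 0.70 = 0.629.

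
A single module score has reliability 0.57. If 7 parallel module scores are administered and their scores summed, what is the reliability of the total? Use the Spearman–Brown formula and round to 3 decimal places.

ρ_k = kρ / (1 + (k−1)ρ) = 7·0.57 / (1 + 6·0.57) = 3.990 / 4.420 = 0.903.

0.903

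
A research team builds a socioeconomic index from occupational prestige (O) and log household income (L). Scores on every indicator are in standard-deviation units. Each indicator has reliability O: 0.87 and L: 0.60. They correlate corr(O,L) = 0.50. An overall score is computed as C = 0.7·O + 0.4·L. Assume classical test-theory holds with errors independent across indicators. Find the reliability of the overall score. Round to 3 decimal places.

0.863

Var(C) = 0.7² + 0.4² + 2·[0.28·0.50] = 0.65 + 0.28 = 0.93.
Because errors are independent across components, Cov(Tᵢ,Tⱼ) = Cov(Xᵢ,Xⱼ); the off-diagonal part of the true-score variance is the same as above.
True-score variance = [0.7²·0.87 + 0.4²·0.60] + 0.28 = 0.5223 + 0.28 = 0.8023.
Reliability = 0.8023 / 0.93 = 0.863.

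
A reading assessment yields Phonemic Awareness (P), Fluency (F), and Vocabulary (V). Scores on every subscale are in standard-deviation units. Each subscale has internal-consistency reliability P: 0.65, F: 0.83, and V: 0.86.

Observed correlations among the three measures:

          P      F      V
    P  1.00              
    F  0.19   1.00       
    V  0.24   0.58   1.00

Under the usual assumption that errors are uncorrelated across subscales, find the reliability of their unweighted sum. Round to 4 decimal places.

Var(P+F+V) = 3 + 2·[0.19 + 0.24 + 0.58] = 3 + 2.02 = 5.02.
With uncorrelated errors the cross-covariances are all true-score covariance, so they carry over unchanged; only the diagonal terms shrink to ρᵢσᵢ².
True-score variance = [0.65 + 0.83 + 0.86] + 2.02 = 2.34 + 2.02 = 4.36.
Reliability = 4.36 / 5.02 = 0.8685.

0.8685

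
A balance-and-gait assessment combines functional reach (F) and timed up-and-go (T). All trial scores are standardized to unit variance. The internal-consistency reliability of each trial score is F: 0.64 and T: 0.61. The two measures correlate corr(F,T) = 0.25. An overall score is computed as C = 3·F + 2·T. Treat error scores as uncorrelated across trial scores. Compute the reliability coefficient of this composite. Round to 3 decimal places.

Var(C) = 3² + 2² + 2·[6·0.25] = 13 + 3 = 16.
Because errors are independent across components, Cov(Tᵢ,Tⱼ) = Cov(Xᵢ,Xⱼ); the off-diagonal part of the true-score variance is the same as above.
True-score variance = [3²·0.64 + 2²·0.61] + 3 = 8.2 + 3 = 11.2.
Reliability = 11.2 / 16 = 0.700.

0.700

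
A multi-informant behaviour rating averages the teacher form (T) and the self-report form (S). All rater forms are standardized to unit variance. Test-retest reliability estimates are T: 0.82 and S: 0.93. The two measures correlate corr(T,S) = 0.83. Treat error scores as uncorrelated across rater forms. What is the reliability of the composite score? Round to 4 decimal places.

Var(T+S) = 2 + 2·[0.83] = 2 + 1.66 = 3.66.
Under uncorrelated errors the observed covariances equal the true-score covariances, so only the own-variance terms attenuate.
True-score variance = [0.82 + 0.93] + 1.66 = 1.75 + 1.66 = 3.41.
Reliability = 3.41 / 3.66 = 0.9317.

0.9317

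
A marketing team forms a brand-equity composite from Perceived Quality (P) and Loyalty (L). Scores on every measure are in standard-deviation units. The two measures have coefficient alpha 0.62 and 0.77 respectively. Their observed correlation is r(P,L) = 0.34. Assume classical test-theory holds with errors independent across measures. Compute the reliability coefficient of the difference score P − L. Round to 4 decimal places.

Var(P−L) = 1 + 1 − 2·0.34 = 2 − 0.68 = 1.32.
Under uncorrelated errors the observed covariances equal the true-score covariances, so only the own-variance terms attenuate.
True-score variance = [0.62 + 0.77] − 0.68 = 1.39 − 0.68 = 0.71.
Reliability = 0.71 / 1.32 = 0.5379.

0.5379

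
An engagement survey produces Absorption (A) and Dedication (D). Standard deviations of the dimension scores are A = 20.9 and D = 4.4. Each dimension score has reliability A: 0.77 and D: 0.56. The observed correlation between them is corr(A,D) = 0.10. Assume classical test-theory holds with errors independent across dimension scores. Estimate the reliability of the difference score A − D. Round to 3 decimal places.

Var(A−D) = 20.9² + 4.4² − 2·20.9·4.4·0.10 = 456.17 − 18.392 = 437.778.
Because errors are independent across components, Cov(Tᵢ,Tⱼ) = Cov(Xᵢ,Xⱼ); the off-diagonal part of the true-score variance is the same as above.
True-score variance = [20.9²·0.77 + 4.4²·0.56] − 18.392 = 347.185 − 18.392 = 328.793.
Reliability = 328.793 / 437.778 = 0.751.

0.751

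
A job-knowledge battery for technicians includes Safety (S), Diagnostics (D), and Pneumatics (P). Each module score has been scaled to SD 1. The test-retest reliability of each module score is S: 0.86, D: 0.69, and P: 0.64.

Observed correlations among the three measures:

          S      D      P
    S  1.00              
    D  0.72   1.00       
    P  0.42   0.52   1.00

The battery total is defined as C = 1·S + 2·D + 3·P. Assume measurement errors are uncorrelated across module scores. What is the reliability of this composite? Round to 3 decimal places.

Var(C) = 1 + 2² + 3² + 2·[2·0.72 + 3·0.42 + 6·0.52] = 14 + 11.64 = 25.64.
Under uncorrelated errors the observed covariances equal the true-score covariances, so only the own-variance terms attenuate.
True-score variance = [0.86 + 2²·0.69 + 3²·0.64] + 11.64 = 9.38 + 11.64 = 21.02.
Reliability = 21.02 / 25.64 = 0.820.

0.820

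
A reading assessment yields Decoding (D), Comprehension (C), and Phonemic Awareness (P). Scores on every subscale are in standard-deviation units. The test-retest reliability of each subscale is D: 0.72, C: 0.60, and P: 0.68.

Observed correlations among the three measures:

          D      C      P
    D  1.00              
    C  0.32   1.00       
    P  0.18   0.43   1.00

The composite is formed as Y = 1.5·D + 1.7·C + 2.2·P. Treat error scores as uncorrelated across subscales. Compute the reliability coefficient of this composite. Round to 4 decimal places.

0.7918

Var(Y) = 1.5² + 1.7² + 2.2² + 2·[2.55·0.32 + 3.3·0.18 + 3.74·0.43] = 9.98 + 6.0364 = 16.0164.
Under uncorrelated errors the observed covariances equal the true-score covariances, so only the own-variance terms attenuate.
True-score variance = [1.5²·0.72 + 1.7²·0.60 + 2.2²·0.68] + 6.0364 = 6.6452 + 6.0364 = 12.6816.
Reliability = 12.6816 / 16.0164 = 0.7918.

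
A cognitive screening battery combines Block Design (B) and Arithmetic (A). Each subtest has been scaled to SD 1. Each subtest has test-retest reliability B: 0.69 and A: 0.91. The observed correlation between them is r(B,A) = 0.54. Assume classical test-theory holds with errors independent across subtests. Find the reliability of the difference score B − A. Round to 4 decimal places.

Var(B−A) = 1 + 1 − 2·0.54 = 2 − 1.08 = 0.92.
With uncorrelated errors the cross-covariances are all true-score covariance, so they carry over unchanged; only the diagonal terms shrink to ρᵢσᵢ².
True-score variance = [0.69 + 0.91] − 1.08 = 1.6 − 1.08 = 0.52.
Reliability = 0.52 / 0.92 = 0.5652.

0.5652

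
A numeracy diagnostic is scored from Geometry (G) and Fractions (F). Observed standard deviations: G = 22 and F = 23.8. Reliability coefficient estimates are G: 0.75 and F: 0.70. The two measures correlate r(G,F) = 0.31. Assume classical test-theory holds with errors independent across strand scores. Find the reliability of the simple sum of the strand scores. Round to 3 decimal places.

Var(G+F) = 22² + 23.8² + 2·[22·23.8·0.31] = 1050.44 + 324.632 = 1375.07.
With uncorrelated errors the cross-covariances are all true-score covariance, so they carry over unchanged; only the diagonal terms shrink to ρᵢσᵢ².
True-score variance = [22²·0.75 + 23.8²·0.70] + 324.632 = 759.508 + 324.632 = 1084.14.
Reliability = 1084.14 / 1375.07 = 0.788.

0.788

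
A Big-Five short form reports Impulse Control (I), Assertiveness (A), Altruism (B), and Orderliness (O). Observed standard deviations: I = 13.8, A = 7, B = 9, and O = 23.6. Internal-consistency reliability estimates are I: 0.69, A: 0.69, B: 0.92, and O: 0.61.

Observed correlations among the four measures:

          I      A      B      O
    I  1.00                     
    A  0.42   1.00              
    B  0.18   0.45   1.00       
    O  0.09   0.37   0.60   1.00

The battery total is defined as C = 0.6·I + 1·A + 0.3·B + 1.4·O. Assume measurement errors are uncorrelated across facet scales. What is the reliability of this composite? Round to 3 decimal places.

0.714

Var(C) = 0.6²·13.8² + 7² + 0.3²·9² + 1.4²·23.6² + 2·[0.6·13.8·7·0.42 + 0.18·13.8·9·0.18 + 0.84·13.8·23.6·0.09 + 0.3·7·9·0.45 + 1.4·7·23.6·0.37 + 0.42·9·23.6·0.60] = 1216.49 + 401.184 = 1617.67.
Under uncorrelated errors the observed covariances equal the true-score covariances, so only the own-variance terms attenuate.
True-score variance = [0.6²·13.8²·0.69 + 7²·0.69 + 0.3²·9²·0.92 + 1.4²·23.6²·0.61] + 401.184 = 753.723 + 401.184 = 1154.91.
Reliability = 1154.91 / 1617.67 = 0.714.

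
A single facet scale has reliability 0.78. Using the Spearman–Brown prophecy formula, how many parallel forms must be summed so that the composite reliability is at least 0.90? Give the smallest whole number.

3

k ≥ ρ*(1−ρ₁)/(ρ₁(1−ρ*)) = 0.90·0.22 / (0.78·0.10) = 2.538.
Smallest integer k = 3.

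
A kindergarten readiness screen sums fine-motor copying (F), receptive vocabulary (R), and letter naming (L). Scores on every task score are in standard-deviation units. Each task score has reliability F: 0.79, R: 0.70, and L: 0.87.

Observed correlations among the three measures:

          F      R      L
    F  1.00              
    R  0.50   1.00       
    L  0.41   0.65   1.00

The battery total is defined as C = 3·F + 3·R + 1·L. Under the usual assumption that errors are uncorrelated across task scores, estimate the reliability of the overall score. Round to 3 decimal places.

Var(C) = 3² + 3² + 1 + 2·[9·0.50 + 3·0.41 + 3·0.65] = 19 + 15.36 = 34.36.
Under uncorrelated errors the observed covariances equal the true-score covariances, so only the own-variance terms attenuate.
True-score variance = [3²·0.79 + 3²·0.70 + 0.87] + 15.36 = 14.28 + 15.36 = 29.64.
Reliability = 29.64 / 34.36 = 0.863.

0.863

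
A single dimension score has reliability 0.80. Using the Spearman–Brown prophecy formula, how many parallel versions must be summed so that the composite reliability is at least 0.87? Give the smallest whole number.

2

k ≥ ρ*(1−ρ₁)/(ρ₁(1−ρ*)) = 0.87·0.20 / (0.80·0.13) = 1.673.
Smallest integer k = 2.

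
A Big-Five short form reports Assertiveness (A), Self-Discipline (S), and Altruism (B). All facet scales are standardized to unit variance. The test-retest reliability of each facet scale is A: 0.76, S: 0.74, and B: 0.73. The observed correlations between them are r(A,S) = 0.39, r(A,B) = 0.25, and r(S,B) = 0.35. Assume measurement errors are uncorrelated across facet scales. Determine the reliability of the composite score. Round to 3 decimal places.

0.845

Var(A+S+B) = 3 + 2·[0.39 + 0.25 + 0.35] = 3 + 1.98 = 4.98.
Because errors are independent across components, Cov(Tᵢ,Tⱼ) = Cov(Xᵢ,Xⱼ); the off-diagonal part of the true-score variance is the same as above.
True-score variance = [0.76 + 0.74 + 0.73] + 1.98 = 2.23 + 1.98 = 4.21.
Reliability = 4.21 / 4.98 = 0.845.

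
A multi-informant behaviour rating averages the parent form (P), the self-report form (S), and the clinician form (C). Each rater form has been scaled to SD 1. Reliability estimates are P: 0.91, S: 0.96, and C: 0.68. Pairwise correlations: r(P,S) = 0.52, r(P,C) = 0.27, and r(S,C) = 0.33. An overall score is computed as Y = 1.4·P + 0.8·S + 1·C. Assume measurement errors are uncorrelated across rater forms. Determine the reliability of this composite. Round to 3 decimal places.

0.914

Var(Y) = 1.4² + 0.8² + 1 + 2·[1.12·0.52 + 1.4·0.27 + 0.8·0.33] = 3.6 + 2.4488 = 6.0488.
Because errors are independent across components, Cov(Tᵢ,Tⱼ) = Cov(Xᵢ,Xⱼ); the off-diagonal part of the true-score variance is the same as above.
True-score variance = [1.4²·0.91 + 0.8²·0.96 + 0.68] + 2.4488 = 3.078 + 2.4488 = 5.5268.
Reliability = 5.5268 / 6.0488 = 0.914.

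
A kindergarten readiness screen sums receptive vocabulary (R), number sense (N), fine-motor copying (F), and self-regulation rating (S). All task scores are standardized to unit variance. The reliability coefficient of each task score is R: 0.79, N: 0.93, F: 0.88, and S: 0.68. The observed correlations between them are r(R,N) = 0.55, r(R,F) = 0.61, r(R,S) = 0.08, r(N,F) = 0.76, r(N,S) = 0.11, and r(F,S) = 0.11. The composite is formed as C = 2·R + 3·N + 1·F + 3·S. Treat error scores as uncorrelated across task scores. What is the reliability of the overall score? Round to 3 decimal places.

Var(C) = 2² + 3² + 1 + 3² + 2·[6·0.55 + 2·0.61 + 6·0.08 + 3·0.76 + 9·0.11 + 3·0.11] = 23 + 17.2 = 40.2.
Because errors are independent across components, Cov(Tᵢ,Tⱼ) = Cov(Xᵢ,Xⱼ); the off-diagonal part of the true-score variance is the same as above.
True-score variance = [2²·0.79 + 3²·0.93 + 0.88 + 3²·0.68] + 17.2 = 18.53 + 17.2 = 35.73.
Reliability = 35.73 / 40.2 = 0.889.

0.889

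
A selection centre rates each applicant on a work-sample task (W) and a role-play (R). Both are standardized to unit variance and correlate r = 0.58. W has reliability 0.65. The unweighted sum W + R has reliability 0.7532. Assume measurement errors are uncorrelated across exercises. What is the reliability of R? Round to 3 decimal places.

Var(W+R) = 2 + 2·0.58 = 3.160.
True-score variance = ρ_W + ρ_R + 2·0.58, so 0.7532 = (0.65 + ρ_R + 1.16) / 3.160.
ρ_R = 0.7532·3.160 − 0.65 − 1.16 = 0.570.

0.570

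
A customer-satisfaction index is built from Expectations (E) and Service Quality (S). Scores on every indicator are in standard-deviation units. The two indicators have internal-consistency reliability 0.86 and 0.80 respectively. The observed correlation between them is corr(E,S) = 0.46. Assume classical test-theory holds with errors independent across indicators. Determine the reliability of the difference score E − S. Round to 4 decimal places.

Var(E−S) = 1 + 1 − 2·0.46 = 2 − 0.92 = 1.08.
Under uncorrelated errors the observed covariances equal the true-score covariances, so only the own-variance terms attenuate.
True-score variance = [0.86 + 0.80] − 0.92 = 1.66 − 0.92 = 0.74.
Reliability = 0.74 / 1.08 = 0.6852.

0.6852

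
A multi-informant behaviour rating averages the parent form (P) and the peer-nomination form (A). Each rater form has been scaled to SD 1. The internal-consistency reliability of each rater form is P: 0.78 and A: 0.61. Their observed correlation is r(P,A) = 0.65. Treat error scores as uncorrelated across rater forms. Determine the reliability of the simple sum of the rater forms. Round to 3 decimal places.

Var(P+A) = 2 + 2·[0.65] = 2 + 1.3 = 3.3.
With uncorrelated errors the cross-covariances are all true-score covariance, so they carry over unchanged; only the diagonal terms shrink to ρᵢσᵢ².
True-score variance = [0.78 + 0.61] + 1.3 = 1.39 + 1.3 = 2.69.
Reliability = 2.69 / 3.3 = 0.815.

0.815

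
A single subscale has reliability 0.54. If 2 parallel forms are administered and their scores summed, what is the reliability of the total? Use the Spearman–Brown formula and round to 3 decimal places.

ρ_k = kρ / (1 + (k−1)ρ) = 2·0.54 / (1 + 1·0.54) = 1.080 / 1.540 = 0.701.

0.701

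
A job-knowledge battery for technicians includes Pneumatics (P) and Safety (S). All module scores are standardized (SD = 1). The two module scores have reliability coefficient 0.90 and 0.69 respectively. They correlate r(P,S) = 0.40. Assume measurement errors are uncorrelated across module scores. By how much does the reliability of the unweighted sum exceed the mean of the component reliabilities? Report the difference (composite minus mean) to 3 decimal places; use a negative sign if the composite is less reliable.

0.059

Var(sum) = 2 + 0.8 = 2.8; true-score variance = 1.59 + 0.8 = 2.39; composite reliability = 0.8536.
Mean component reliability = 0.7950.
Difference = 0.8536 − 0.7950 = 0.059.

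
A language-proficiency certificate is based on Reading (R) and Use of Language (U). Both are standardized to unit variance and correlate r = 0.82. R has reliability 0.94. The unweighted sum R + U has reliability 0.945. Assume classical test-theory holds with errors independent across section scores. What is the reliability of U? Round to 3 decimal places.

0.860

Var(R+U) = 2 + 2·0.82 = 3.640.
True-score variance = ρ_R + ρ_U + 2·0.82, so 0.945 = (0.94 + ρ_U + 1.64) / 3.640.
ρ_U = 0.945·3.640 − 0.94 − 1.64 = 0.860.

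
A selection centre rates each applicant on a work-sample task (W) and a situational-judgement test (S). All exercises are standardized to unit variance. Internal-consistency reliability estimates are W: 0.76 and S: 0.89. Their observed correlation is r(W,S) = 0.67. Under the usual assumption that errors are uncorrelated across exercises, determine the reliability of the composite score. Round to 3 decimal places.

Var(W+S) = 2 + 2·[0.67] = 2 + 1.34 = 3.34.
Because errors are independent across components, Cov(Tᵢ,Tⱼ) = Cov(Xᵢ,Xⱼ); the off-diagonal part of the true-score variance is the same as above.
True-score variance = [0.76 + 0.89] + 1.34 = 1.65 + 1.34 = 2.99.
Reliability = 2.99 / 3.34 = 0.895.

0.895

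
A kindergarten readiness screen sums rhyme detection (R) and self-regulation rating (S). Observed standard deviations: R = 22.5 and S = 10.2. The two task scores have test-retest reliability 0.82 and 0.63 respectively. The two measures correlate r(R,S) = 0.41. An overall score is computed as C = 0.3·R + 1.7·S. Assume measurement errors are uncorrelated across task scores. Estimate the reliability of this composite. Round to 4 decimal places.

0.7299

Var(C) = 0.3²·22.5² + 1.7²·10.2² + 2·[0.51·22.5·10.2·0.41] = 346.238 + 95.9769 = 442.215.
Under uncorrelated errors the observed covariances equal the true-score covariances, so only the own-variance terms attenuate.
True-score variance = [0.3²·22.5²·0.82 + 1.7²·10.2²·0.63] + 95.9769 = 226.787 + 95.9769 = 322.764.
Reliability = 322.764 / 442.215 = 0.7299.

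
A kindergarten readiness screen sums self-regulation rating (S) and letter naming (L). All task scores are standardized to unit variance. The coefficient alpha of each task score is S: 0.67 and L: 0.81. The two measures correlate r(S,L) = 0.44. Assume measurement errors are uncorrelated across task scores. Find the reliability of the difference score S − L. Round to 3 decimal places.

0.536

Var(S−L) = 1 + 1 − 2·0.44 = 2 − 0.88 = 1.12.
Because errors are independent across components, Cov(Tᵢ,Tⱼ) = Cov(Xᵢ,Xⱼ); the off-diagonal part of the true-score variance is the same as above.
True-score variance = [0.67 + 0.81] − 0.88 = 1.48 − 0.88 = 0.6.
Reliability = 0.6 / 1.12 = 0.536.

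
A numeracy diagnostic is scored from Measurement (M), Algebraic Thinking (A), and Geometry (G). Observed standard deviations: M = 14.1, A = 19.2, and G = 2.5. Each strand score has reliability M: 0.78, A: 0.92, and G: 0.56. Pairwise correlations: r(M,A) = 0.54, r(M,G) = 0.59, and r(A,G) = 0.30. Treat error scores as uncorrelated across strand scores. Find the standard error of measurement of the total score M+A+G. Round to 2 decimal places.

8.72

Var(total) = 573.7 + 362.773 = 936.473.
True-score variance = 497.721 + 362.773 = 860.493, so reliability = 0.9189.
Error variance = 936.473 − 860.493 = 75.9794; SEM = √75.9794 = 8.72.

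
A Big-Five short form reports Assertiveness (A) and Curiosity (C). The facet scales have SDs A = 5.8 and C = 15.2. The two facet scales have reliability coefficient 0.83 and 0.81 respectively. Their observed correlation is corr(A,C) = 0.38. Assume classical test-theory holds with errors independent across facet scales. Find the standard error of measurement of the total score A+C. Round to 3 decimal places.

7.044

Var(total) = 264.68 + 67.0016 = 331.682.
True-score variance = 215.064 + 67.0016 = 282.065, so reliability = 0.8504.
Error variance = 331.682 − 282.065 = 49.6164; SEM = √49.6164 = 7.044.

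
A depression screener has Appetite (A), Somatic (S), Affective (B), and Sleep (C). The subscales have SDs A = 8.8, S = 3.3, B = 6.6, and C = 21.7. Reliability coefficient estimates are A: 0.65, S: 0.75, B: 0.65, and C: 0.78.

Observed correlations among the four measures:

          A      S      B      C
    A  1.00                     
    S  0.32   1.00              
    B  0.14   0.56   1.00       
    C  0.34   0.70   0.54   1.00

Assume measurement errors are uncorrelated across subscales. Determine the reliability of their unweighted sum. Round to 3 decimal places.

Var(A+S+B+C) = 8.8² + 3.3² + 6.6² + 21.7² + 2·[8.8·3.3·0.32 + 8.8·6.6·0.14 + 8.8·21.7·0.34 + 3.3·6.6·0.56 + 3.3·21.7·0.70 + 6.6·21.7·0.54] = 602.78 + 444.026 = 1046.81.
With uncorrelated errors the cross-covariances are all true-score covariance, so they carry over unchanged; only the diagonal terms shrink to ρᵢσᵢ².
True-score variance = [8.8²·0.65 + 3.3²·0.75 + 6.6²·0.65 + 21.7²·0.78] + 444.026 = 454.112 + 444.026 = 898.138.
Reliability = 898.138 / 1046.81 = 0.858.

0.858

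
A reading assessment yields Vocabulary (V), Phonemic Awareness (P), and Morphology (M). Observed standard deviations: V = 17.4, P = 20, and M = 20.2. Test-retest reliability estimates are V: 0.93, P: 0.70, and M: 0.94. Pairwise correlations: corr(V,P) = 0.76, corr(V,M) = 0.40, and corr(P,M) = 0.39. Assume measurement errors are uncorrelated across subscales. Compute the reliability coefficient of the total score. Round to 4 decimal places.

0.9259

Var(V+P+M) = 17.4² + 20² + 20.2² + 2·[17.4·20·0.76 + 17.4·20.2·0.40 + 20·20.2·0.39] = 1110.8 + 1125.26 = 2236.06.
With uncorrelated errors the cross-covariances are all true-score covariance, so they carry over unchanged; only the diagonal terms shrink to ρᵢσᵢ².
True-score variance = [17.4²·0.93 + 20²·0.70 + 20.2²·0.94] + 1125.26 = 945.124 + 1125.26 = 2070.39.
Reliability = 2070.39 / 2236.06 = 0.9259.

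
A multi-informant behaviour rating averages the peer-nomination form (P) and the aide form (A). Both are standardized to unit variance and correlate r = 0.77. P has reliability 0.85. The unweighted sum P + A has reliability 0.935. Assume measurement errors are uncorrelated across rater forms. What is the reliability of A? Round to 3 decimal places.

Var(P+A) = 2 + 2·0.77 = 3.540.
True-score variance = ρ_P + ρ_A + 2·0.77, so 0.935 = (0.85 + ρ_A + 1.54) / 3.540.
ρ_A = 0.935·3.540 − 0.85 − 1.54 = 0.920.

0.920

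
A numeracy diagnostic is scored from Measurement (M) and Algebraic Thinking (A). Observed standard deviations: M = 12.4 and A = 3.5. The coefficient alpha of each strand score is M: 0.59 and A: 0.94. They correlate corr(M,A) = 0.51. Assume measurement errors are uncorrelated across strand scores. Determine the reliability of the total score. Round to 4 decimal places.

Var(M+A) = 12.4² + 3.5² + 2·[12.4·3.5·0.51] = 166.01 + 44.268 = 210.278.
Because errors are independent across components, Cov(Tᵢ,Tⱼ) = Cov(Xᵢ,Xⱼ); the off-diagonal part of the true-score variance is the same as above.
True-score variance = [12.4²·0.59 + 3.5²·0.94] + 44.268 = 102.233 + 44.268 = 146.501.
Reliability = 146.501 / 210.278 = 0.6967.

0.6967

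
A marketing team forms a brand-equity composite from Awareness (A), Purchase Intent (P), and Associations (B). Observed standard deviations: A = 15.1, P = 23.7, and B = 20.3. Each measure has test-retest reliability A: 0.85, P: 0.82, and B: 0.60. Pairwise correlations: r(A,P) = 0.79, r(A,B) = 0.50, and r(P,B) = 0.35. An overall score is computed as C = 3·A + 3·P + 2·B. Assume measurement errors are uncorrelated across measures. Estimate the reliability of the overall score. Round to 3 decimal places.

Var(C) = 3²·15.1² + 3²·23.7² + 2²·20.3² + 2·[9·15.1·23.7·0.79 + 6·15.1·20.3·0.50 + 6·23.7·20.3·0.35] = 8755.66 + 8948.75 = 17704.4.
Under uncorrelated errors the observed covariances equal the true-score covariances, so only the own-variance terms attenuate.
True-score variance = [3²·15.1²·0.85 + 3²·23.7²·0.82 + 2²·20.3²·0.60] + 8948.75 = 6878.56 + 8948.75 = 15827.3.
Reliability = 15827.3 / 17704.4 = 0.894.

0.894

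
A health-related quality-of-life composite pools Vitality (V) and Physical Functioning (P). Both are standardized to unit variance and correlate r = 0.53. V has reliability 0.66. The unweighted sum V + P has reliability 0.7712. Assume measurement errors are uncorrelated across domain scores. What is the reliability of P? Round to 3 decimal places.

0.640

Var(V+P) = 2 + 2·0.53 = 3.060.
True-score variance = ρ_V + ρ_P + 2·0.53, so 0.7712 = (0.66 + ρ_P + 1.06) / 3.060.
ρ_P = 0.7712·3.060 − 0.66 − 1.06 = 0.640.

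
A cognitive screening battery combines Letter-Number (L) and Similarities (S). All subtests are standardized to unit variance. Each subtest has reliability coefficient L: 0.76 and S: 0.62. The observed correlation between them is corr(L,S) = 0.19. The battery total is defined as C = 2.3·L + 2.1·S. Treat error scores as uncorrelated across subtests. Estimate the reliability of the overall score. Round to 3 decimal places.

Var(C) = 2.3² + 2.1² + 2·[4.83·0.19] = 9.7 + 1.8354 = 11.5354.
Under uncorrelated errors the observed covariances equal the true-score covariances, so only the own-variance terms attenuate.
True-score variance = [2.3²·0.76 + 2.1²·0.62] + 1.8354 = 6.7546 + 1.8354 = 8.59.
Reliability = 8.59 / 11.5354 = 0.745.

0.745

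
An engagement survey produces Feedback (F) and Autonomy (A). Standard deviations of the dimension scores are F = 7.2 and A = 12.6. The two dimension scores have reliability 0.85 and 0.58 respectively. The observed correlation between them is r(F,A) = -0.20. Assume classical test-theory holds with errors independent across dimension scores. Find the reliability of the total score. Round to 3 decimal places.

Var(F+A) = 7.2² + 12.6² + 2·[7.2·12.6·(-0.20)] = 210.6 − 36.288 = 174.312.
With uncorrelated errors the cross-covariances are all true-score covariance, so they carry over unchanged; only the diagonal terms shrink to ρᵢσᵢ².
True-score variance = [7.2²·0.85 + 12.6²·0.58] − 36.288 = 136.145 − 36.288 = 99.8568.
Reliability = 99.8568 / 174.312 = 0.573.

0.573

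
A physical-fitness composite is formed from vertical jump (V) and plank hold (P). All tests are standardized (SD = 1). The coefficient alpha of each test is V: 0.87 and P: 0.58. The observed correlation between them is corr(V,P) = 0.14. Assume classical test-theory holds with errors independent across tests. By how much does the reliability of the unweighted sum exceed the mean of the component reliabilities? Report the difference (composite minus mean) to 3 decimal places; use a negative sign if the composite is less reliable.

0.034

Var(sum) = 2 + 0.28 = 2.28; true-score variance = 1.45 + 0.28 = 1.73; composite reliability = 0.7588.
Mean component reliability = 0.7250.
Difference = 0.7588 − 0.7250 = 0.034.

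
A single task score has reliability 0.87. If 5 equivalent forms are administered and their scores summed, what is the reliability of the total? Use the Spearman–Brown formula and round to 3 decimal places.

ρ_k = kρ / (1 + (k−1)ρ) = 5·0.87 / (1 + 4·0.87) = 4.350 / 4.480 = 0.971.

0.971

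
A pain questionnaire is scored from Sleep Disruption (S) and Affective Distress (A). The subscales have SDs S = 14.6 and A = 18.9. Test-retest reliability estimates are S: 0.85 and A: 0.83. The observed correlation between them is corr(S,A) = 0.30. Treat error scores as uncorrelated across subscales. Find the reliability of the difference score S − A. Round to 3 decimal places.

Var(S−A) = 14.6² + 18.9² − 2·14.6·18.9·0.30 = 570.37 − 165.564 = 404.806.
Under uncorrelated errors the observed covariances equal the true-score covariances, so only the own-variance terms attenuate.
True-score variance = [14.6²·0.85 + 18.9²·0.83] − 165.564 = 477.67 − 165.564 = 312.106.
Reliability = 312.106 / 404.806 = 0.771.

0.771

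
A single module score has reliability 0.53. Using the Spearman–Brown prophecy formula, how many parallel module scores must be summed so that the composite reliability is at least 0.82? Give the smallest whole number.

5

k ≥ ρ*(1−ρ₁)/(ρ₁(1−ρ*)) = 0.82·0.47 / (0.53·0.18) = 4.040.
Smallest integer k = 5.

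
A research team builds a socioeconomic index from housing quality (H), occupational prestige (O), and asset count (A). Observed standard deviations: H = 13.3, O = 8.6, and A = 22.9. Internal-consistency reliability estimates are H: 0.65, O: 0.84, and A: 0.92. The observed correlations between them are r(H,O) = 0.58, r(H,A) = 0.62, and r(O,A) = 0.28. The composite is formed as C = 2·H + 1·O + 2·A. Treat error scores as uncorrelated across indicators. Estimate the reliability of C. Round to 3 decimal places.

Var(C) = 2²·13.3² + 8.6² + 2²·22.9² + 2·[2·13.3·8.6·0.58 + 4·13.3·22.9·0.62 + 2·8.6·22.9·0.28] = 2879.16 + 1996.6 = 4875.76.
Under uncorrelated errors the observed covariances equal the true-score covariances, so only the own-variance terms attenuate.
True-score variance = [2²·13.3²·0.65 + 8.6²·0.84 + 2²·22.9²·0.92] + 1996.6 = 2451.87 + 1996.6 = 4448.47.
Reliability = 4448.47 / 4875.76 = 0.912.

0.912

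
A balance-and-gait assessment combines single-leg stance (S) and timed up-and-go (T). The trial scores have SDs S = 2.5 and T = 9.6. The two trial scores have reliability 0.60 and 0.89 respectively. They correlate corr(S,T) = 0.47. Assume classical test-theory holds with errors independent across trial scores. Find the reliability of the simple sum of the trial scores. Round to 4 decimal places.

0.8955

Var(S+T) = 2.5² + 9.6² + 2·[2.5·9.6·0.47] = 98.41 + 22.56 = 120.97.
Because errors are independent across components, Cov(Tᵢ,Tⱼ) = Cov(Xᵢ,Xⱼ); the off-diagonal part of the true-score variance is the same as above.
True-score variance = [2.5²·0.60 + 9.6²·0.89] + 22.56 = 85.7724 + 22.56 = 108.332.
Reliability = 108.332 / 120.97 = 0.8955.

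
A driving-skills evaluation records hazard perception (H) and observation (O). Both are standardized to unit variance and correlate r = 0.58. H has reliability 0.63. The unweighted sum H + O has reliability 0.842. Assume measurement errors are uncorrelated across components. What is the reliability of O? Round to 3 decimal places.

Var(H+O) = 2 + 2·0.58 = 3.160.
True-score variance = ρ_H + ρ_O + 2·0.58, so 0.842 = (0.63 + ρ_O + 1.16) / 3.160.
ρ_O = 0.842·3.160 − 0.63 − 1.16 = 0.871.

0.871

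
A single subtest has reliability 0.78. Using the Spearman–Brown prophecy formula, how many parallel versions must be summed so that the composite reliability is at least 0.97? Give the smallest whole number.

10

k ≥ ρ*(1−ρ₁)/(ρ₁(1−ρ*)) = 0.97·0.22 / (0.78·0.03) = 9.120.
Smallest integer k = 10.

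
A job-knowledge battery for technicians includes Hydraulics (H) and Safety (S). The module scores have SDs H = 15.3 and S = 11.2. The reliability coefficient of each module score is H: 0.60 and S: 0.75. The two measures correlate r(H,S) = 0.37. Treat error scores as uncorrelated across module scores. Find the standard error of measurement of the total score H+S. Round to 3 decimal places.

Var(total) = 359.53 + 126.806 = 486.336.
True-score variance = 234.534 + 126.806 = 361.34, so reliability = 0.7430.
Error variance = 486.336 − 361.34 = 124.996; SEM = √124.996 = 11.180.

11.180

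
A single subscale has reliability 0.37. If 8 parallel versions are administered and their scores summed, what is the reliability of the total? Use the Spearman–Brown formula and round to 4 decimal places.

0.8245

ρ_k = kρ / (1 + (k−1)ρ) = 8·0.37 / (1 + 7·0.37) = 2.960 / 3.590 = 0.8245.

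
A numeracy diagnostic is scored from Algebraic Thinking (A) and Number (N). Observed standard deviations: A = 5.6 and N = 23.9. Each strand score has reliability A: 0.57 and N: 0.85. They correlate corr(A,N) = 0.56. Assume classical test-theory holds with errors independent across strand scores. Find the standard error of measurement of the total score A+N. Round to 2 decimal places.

Var(total) = 602.57 + 149.901 = 752.471.
True-score variance = 503.404 + 149.901 = 653.304, so reliability = 0.8682.
Error variance = 752.471 − 653.304 = 99.1663; SEM = √99.1663 = 9.96.

9.96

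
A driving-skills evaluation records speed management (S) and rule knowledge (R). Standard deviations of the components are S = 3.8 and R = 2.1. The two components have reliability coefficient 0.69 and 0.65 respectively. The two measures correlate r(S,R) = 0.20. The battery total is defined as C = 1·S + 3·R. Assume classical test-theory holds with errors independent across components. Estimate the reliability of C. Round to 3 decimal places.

0.712

Var(C) = 3.8² + 3²·2.1² + 2·[3·3.8·2.1·0.20] = 54.13 + 9.576 = 63.706.
With uncorrelated errors the cross-covariances are all true-score covariance, so they carry over unchanged; only the diagonal terms shrink to ρᵢσᵢ².
True-score variance = [3.8²·0.69 + 3²·2.1²·0.65] + 9.576 = 35.7621 + 9.576 = 45.3381.
Reliability = 45.3381 / 63.706 = 0.712.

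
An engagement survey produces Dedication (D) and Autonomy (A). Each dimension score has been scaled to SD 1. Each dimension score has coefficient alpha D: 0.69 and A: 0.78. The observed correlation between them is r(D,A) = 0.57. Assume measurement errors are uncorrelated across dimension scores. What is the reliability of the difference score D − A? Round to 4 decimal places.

Var(D−A) = 1 + 1 − 2·0.57 = 2 − 1.14 = 0.86.
Under uncorrelated errors the observed covariances equal the true-score covariances, so only the own-variance terms attenuate.
True-score variance = [0.69 + 0.78] − 1.14 = 1.47 − 1.14 = 0.33.
Reliability = 0.33 / 0.86 = 0.3837.

0.3837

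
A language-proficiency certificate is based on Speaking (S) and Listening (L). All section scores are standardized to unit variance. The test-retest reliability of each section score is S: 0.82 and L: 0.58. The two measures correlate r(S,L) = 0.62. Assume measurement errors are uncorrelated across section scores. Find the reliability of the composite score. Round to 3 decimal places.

Var(S+L) = 2 + 2·[0.62] = 2 + 1.24 = 3.24.
Because errors are independent across components, Cov(Tᵢ,Tⱼ) = Cov(Xᵢ,Xⱼ); the off-diagonal part of the true-score variance is the same as above.
True-score variance = [0.82 + 0.58] + 1.24 = 1.4 + 1.24 = 2.64.
Reliability = 2.64 / 3.24 = 0.815.

0.815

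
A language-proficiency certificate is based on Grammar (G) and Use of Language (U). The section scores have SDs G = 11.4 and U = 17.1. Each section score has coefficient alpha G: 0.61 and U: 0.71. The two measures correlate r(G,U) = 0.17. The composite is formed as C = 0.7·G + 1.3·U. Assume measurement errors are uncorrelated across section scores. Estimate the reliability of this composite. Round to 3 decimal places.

Var(C) = 0.7²·11.4² + 1.3²·17.1² + 2·[0.91·11.4·17.1·0.17] = 557.853 + 60.3144 = 618.168.
Under uncorrelated errors the observed covariances equal the true-score covariances, so only the own-variance terms attenuate.
True-score variance = [0.7²·11.4²·0.61 + 1.3²·17.1²·0.71] + 60.3144 = 389.708 + 60.3144 = 450.022.
Reliability = 450.022 / 618.168 = 0.728.

0.728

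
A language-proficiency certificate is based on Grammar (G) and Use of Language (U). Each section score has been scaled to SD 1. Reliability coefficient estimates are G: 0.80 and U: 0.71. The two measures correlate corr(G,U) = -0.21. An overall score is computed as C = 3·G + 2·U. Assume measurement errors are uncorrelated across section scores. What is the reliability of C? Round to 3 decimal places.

Var(C) = 3² + 2² + 2·[6·(-0.21)] = 13 − 2.52 = 10.48.
Because errors are independent across components, Cov(Tᵢ,Tⱼ) = Cov(Xᵢ,Xⱼ); the off-diagonal part of the true-score variance is the same as above.
True-score variance = [3²·0.80 + 2²·0.71] − 2.52 = 10.04 − 2.52 = 7.52.
Reliability = 7.52 / 10.48 = 0.718.

0.718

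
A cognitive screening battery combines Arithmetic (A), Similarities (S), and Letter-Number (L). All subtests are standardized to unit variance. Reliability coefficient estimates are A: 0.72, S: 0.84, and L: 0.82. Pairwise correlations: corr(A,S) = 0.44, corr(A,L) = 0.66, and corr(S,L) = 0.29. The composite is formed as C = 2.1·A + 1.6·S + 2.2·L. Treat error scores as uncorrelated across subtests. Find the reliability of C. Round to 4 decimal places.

Var(C) = 2.1² + 1.6² + 2.2² + 2·[3.36·0.44 + 4.62·0.66 + 3.52·0.29] = 11.81 + 11.0968 = 22.9068.
With uncorrelated errors the cross-covariances are all true-score covariance, so they carry over unchanged; only the diagonal terms shrink to ρᵢσᵢ².
True-score variance = [2.1²·0.72 + 1.6²·0.84 + 2.2²·0.82] + 11.0968 = 9.2944 + 11.0968 = 20.3912.
Reliability = 20.3912 / 22.9068 = 0.8902.

0.8902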